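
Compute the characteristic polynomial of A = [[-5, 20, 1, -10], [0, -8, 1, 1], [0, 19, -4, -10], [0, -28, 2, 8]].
xI - A = [[x + 5, -20, -1, 10], [0, x + 8, -1, -1], [0, -19, x + 4, 10], [0, 28, -2, x - 8]].

Expanding det(xI - A) along the first row:
det(xI - A) = + (x + 5)·det([[x + 8, -1, -1], [-19, x + 4, 10], [28, -2, x - 8]]) - (-20)·det([[0, -1, -1], [0, x + 4, 10], [0, -2, x - 8]]) + (-1)·det([[0, x + 8, -1], [0, -19, 10], [0, 28, x - 8]]) - (10)·det([[0, x + 8, -1], [0, -19, x + 4], [0, 28, -2]]).

Evaluating gives χ_A(x) = x^4 + 9x^3 - 15x^2 - 325x - 750 = (x - 6)(x + 5)^3.

χ_A(x) = (x - 6)(x + 5)^3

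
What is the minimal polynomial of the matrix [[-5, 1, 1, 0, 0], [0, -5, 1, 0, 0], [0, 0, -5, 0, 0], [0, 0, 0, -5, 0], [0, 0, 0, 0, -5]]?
The characteristic polynomial factors as (x + 5)^5. The minimal polynomial is ∏(x - λ)^{k_λ} where k_λ is the size of the largest Jordan block at λ.

For λ = -5: rank(A + 5I) = 2, and the largest Jordan block has size 3 (the smallest k with rank((A + 5I)^k) = rank((A + 5I)^(k+1))).

So m_A(x) = (x + 5)^3.

m_A(x) = (x + 5)^3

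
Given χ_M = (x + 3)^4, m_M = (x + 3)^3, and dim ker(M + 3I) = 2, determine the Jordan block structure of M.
λ = -3: algebraic multiplicity 4 (exponent in χ_M), largest block size 3 (exponent in m_M), 2 blocks (geometric multiplicity). These force block sizes [3, 1].

Jordan blocks: (-3, 3), (-3, 1)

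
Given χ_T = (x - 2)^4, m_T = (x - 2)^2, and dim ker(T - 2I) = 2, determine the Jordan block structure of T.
λ = 2: algebraic multiplicity 4 (exponent in χ_T), largest block size 2 (exponent in m_T), 2 blocks (geometric multiplicity). These force block sizes [2, 2].

Jordan blocks: (2, 2), (2, 2)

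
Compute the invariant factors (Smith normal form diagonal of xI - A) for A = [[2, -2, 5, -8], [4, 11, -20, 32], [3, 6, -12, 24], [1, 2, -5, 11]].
x - 3, x - 3, (x - 3)^2

The Jordan structure of A has elementary divisors (x - 3)^2, (x - 3), (x - 3). Arranging the block sizes at each eigenvalue in decreasing order and taking row products gives the invariant factors.

Invariant factors (smallest first, each dividing the next): x - 3, x - 3, (x - 3)^2.

Check: the last factor (x - 3)^2 is the minimal polynomial, and the product (x - 3)^4 is the characteristic polynomial.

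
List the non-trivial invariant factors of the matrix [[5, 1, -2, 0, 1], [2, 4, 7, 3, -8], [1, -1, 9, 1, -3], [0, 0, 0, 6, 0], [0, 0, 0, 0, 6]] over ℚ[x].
The Jordan structure of A has elementary divisors (x - 6)^3, (x - 6), (x - 6). Arranging the block sizes at each eigenvalue in decreasing order and taking row products gives the invariant factors.

Invariant factors (smallest first, each dividing the next): x - 6, x - 6, (x - 6)^3.

Check: the last factor (x - 6)^3 is the minimal polynomial, and the product (x - 6)^5 is the characteristic polynomial.

x - 6, x - 6, (x - 6)^3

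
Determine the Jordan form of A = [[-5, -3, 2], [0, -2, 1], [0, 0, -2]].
J = [[-5, 0, 0], [0, -2, 1], [0, 0, -2]]

The characteristic polynomial is det(xI - A) = (x + 2)^2(x + 5), so the eigenvalues are -5 (algebraic multiplicity 1), -2 (algebraic multiplicity 2).

For λ = -5: algebraic multiplicity 1 gives one 1×1 block.

For λ = -2: rank(A + 2I) = 2, rank((A + 2I)^2) = 1. The eigenspace has dimension 3 - 2 = 1, so there is 1 Jordan block; the rank sequence gives block sizes [2].

Assembling the blocks gives the Jordan form J above.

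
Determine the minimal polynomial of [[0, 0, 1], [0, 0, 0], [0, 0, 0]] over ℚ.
The characteristic polynomial factors as x^3. The minimal polynomial is ∏(x - λ)^{k_λ} where k_λ is the size of the largest Jordan block at λ.

For λ = 0: rank(A) = 1, and the largest Jordan block has size 2 (the smallest k with rank(A^k) = rank(A^(k+1))).

So m_A(x) = x^2.

m_A(x) = x^2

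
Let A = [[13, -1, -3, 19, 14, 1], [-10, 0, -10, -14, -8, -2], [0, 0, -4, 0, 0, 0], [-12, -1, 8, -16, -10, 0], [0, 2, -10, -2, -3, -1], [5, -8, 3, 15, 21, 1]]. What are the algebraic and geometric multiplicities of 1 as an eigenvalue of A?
algebraic multiplicity 3, geometric multiplicity 1

The characteristic polynomial is (x - 1)^3(x + 4)^3, so the factor x - 1 appears with exponent 3: the algebraic multiplicity is 3.

rank(A - I) = 5, so the eigenspace has dimension 6 - 5 = 1: the geometric multiplicity is 1.

Since 1 < 3, A is not diagonalizable.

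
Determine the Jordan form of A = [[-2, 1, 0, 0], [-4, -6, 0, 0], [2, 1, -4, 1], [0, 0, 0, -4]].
J = [[-4, 1, 0, 0], [0, -4, 0, 0], [0, 0, -4, 1], [0, 0, 0, -4]]

The characteristic polynomial is det(xI - A) = (x + 4)^4, so the eigenvalues are -4 (algebraic multiplicity 4).

For λ = -4: rank(A + 4I) = 2, rank((A + 4I)^2) = 0. The eigenspace has dimension 4 - 2 = 2, so there are 2 Jordan blocks; the rank sequence gives block sizes [2, 2].

Assembling the blocks gives the Jordan form J above.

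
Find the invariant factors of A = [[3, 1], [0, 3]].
(x - 3)^2

The Jordan structure of A has elementary divisors (x - 3)^2. Arranging the block sizes at each eigenvalue in decreasing order and taking row products gives the invariant factors.

Invariant factors (smallest first, each dividing the next): (x - 3)^2.

Check: the last factor (x - 3)^2 is the minimal polynomial, and the product (x - 3)^2 is the characteristic polynomial.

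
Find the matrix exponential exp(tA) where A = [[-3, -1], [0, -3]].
e^{tA} = [[e^{-3*t}, -t*e^{-3*t}], [0, e^{-3*t}]]

A has Jordan form J = [[-3, 1], [0, -3]] with A = PJP^{-1}, so e^{tA} = P e^{tJ} P^{-1}.

For a Jordan block J_k(λ), e^{tJ_k(λ)} = e^{λt} · (I + tN + t^2 N^2/2! + ... + t^{k-1} N^{k-1}/(k-1)!) where N is the nilpotent superdiagonal part.

Assembling the blocks and conjugating back gives the entries of e^{tA} as shown above.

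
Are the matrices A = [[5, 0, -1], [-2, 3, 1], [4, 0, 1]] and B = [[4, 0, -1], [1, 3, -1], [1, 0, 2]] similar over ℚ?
Yes.

Two matrices over a field are similar if and only if they have the same invariant factors.

Both A and B have characteristic polynomial (x - 3)^3 and minimal polynomial (x - 3)^2. Computing further, both have invariant factors x - 3, (x - 3)^2. Hence A and B are similar.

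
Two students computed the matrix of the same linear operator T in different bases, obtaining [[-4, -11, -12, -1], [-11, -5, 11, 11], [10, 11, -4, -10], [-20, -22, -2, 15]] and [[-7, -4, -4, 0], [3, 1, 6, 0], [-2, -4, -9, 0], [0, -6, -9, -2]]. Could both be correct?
No.

trace(A) = 2 but trace(B) = -17. The trace is a similarity invariant, so A and B are not similar.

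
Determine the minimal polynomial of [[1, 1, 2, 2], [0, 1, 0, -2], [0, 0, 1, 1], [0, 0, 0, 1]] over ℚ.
The characteristic polynomial factors as (x - 1)^4. The minimal polynomial is ∏(x - λ)^{k_λ} where k_λ is the size of the largest Jordan block at λ.

For λ = 1: rank(A - I) = 2, and the largest Jordan block has size 2 (the smallest k with rank((A - I)^k) = rank((A - I)^(k+1))).

So m_A(x) = (x - 1)^2.

m_A(x) = (x - 1)^2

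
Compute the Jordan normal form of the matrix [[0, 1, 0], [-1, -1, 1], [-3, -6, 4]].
The characteristic polynomial is det(xI - A) = (x - 1)^3, so the eigenvalues are 1 (algebraic multiplicity 3).

For λ = 1: rank(A - I) = 2, rank((A - I)^2) = 1, rank((A - I)^3) = 0. The eigenspace has dimension 3 - 2 = 1, so there is 1 Jordan block; the rank sequence gives block sizes [3].

Assembling the blocks gives the Jordan form J above.

J = [[1, 1, 0], [0, 1, 1], [0, 0, 1]]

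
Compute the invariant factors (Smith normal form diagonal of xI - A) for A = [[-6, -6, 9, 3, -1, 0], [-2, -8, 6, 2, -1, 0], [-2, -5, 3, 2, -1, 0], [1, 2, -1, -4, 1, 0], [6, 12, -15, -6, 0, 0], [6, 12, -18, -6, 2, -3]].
x + 3, (x + 3)^2, (x + 3)^3

The Jordan structure of A has elementary divisors (x + 3)^3, (x + 3)^2, (x + 3). Arranging the block sizes at each eigenvalue in decreasing order and taking row products gives the invariant factors.

Invariant factors (smallest first, each dividing the next): x + 3, (x + 3)^2, (x + 3)^3.

Check: the last factor (x + 3)^3 is the minimal polynomial, and the product (x + 3)^6 is the characteristic polynomial.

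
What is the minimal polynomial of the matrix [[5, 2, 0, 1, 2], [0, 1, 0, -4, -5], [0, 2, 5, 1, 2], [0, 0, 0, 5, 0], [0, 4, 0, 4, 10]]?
m_A(x) = (x - 6)(x - 5)^2

The characteristic polynomial factors as (x - 6)(x - 5)^4. The minimal polynomial is ∏(x - λ)^{k_λ} where k_λ is the size of the largest Jordan block at λ.

For λ = 5: rank(A - 5I) = 2, and the largest Jordan block has size 2 (the smallest k with rank((A - 5I)^k) = rank((A - 5I)^(k+1))).
For λ = 6: rank(A - 6I) = 4, and the largest Jordan block has size 1 (the smallest k with rank((A - 6I)^k) = rank((A - 6I)^(k+1))).

So m_A(x) = (x - 6)(x - 5)^2.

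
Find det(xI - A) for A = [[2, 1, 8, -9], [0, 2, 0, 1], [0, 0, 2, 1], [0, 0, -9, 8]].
xI - A = [[x - 2, -1, -8, 9], [0, x - 2, 0, -1], [0, 0, x - 2, -1], [0, 0, 9, x - 8]].

Expanding det(xI - A) along the first row:
det(xI - A) = + (x - 2)·det([[x - 2, 0, -1], [0, x - 2, -1], [0, 9, x - 8]]) - (-1)·det([[0, 0, -1], [0, x - 2, -1], [0, 9, x - 8]]) + (-8)·det([[0, x - 2, -1], [0, 0, -1], [0, 0, x - 8]]) - (9)·det([[0, x - 2, 0], [0, 0, x - 2], [0, 0, 9]]).

Evaluating gives χ_A(x) = x^4 - 14x^3 + 69x^2 - 140x + 100 = (x - 5)^2(x - 2)^2.

χ_A(x) = (x - 5)^2(x - 2)^2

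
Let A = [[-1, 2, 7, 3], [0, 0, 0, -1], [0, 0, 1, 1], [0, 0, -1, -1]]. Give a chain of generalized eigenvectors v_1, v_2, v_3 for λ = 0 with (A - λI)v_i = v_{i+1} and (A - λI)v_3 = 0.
v_1 = [[3, 0, 0, 1]]^T, v_2 = [[0, -1, 1, -1]]^T, v_3 = [[2, 1, 0, 0]]^T

We seek v_1 ∈ ker(A^3) \ ker(A^2), then set v_{i+1} = A v_i.

One such chain is v_1 = [[3, 0, 0, 1]]^T, v_2 = [[0, -1, 1, -1]]^T, v_3 = [[2, 1, 0, 0]]^T. Check: A v_3 = [[0, 0, 0, 0]]^T = 0.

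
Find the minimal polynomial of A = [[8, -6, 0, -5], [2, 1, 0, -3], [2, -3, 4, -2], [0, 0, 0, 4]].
m_A(x) = (x - 5)(x - 4)^2

The characteristic polynomial factors as (x - 5)(x - 4)^3. The minimal polynomial is ∏(x - λ)^{k_λ} where k_λ is the size of the largest Jordan block at λ.

For λ = 4: rank(A - 4I) = 2, and the largest Jordan block has size 2 (the smallest k with rank((A - 4I)^k) = rank((A - 4I)^(k+1))).
For λ = 5: rank(A - 5I) = 3, and the largest Jordan block has size 1 (the smallest k with rank((A - 5I)^k) = rank((A - 5I)^(k+1))).

So m_A(x) = (x - 5)(x - 4)^2.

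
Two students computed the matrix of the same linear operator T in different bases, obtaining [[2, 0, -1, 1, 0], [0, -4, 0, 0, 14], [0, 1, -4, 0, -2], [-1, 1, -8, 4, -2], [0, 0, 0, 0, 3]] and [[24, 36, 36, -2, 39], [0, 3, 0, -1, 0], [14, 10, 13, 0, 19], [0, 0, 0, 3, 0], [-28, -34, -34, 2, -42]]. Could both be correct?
Two matrices over a field are similar if and only if they have the same invariant factors.

Both A and B have characteristic polynomial (x - 3)^3(x + 4)^2 and minimal polynomial (x - 3)^2(x + 4)^2. Computing further, both have invariant factors x - 3, (x - 3)^2(x + 4)^2. Hence A and B are similar.

Yes.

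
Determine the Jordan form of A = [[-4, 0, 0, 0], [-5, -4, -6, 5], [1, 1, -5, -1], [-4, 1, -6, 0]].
The characteristic polynomial is det(xI - A) = (x - 1)(x + 4)(x + 5)^2, so the eigenvalues are -5 (algebraic multiplicity 2), -4 (algebraic multiplicity 1), 1 (algebraic multiplicity 1).

For λ = -5: rank(A + 5I) = 3, rank((A + 5I)^2) = 2. The eigenspace has dimension 4 - 3 = 1, so there is 1 Jordan block; the rank sequence gives block sizes [2].

For λ = -4: algebraic multiplicity 1 gives one 1×1 block.

For λ = 1: algebraic multiplicity 1 gives one 1×1 block.

Assembling the blocks gives the Jordan form J above.

J = [[-5, 1, 0, 0], [0, -5, 0, 0], [0, 0, -4, 0], [0, 0, 0, 1]]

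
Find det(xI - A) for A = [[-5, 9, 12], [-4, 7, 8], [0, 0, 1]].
χ_A(x) = (x - 1)^3

xI - A = [[x + 5, -9, -12], [4, x - 7, -8], [0, 0, x - 1]].

Expanding det(xI - A) along the first row:
det(xI - A) = + (x + 5)·det([[x - 7, -8], [0, x - 1]]) - (-9)·det([[4, -8], [0, x - 1]]) + (-12)·det([[4, x - 7], [0, 0]]).

Evaluating gives χ_A(x) = x^3 - 3x^2 + 3x - 1 = (x - 1)^3.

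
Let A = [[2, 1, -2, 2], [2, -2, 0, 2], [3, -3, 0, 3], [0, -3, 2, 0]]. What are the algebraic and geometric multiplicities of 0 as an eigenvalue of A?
The characteristic polynomial is x^4, so the factor x appears with exponent 4: the algebraic multiplicity is 4.

rank(A) = 2, so the eigenspace has dimension 4 - 2 = 2: the geometric multiplicity is 2.

Since 2 < 4, A is not diagonalizable.

algebraic multiplicity 4, geometric multiplicity 2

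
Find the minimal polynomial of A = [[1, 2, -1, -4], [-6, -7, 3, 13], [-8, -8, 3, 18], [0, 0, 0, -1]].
m_A(x) = (x + 1)^2

The characteristic polynomial factors as (x + 1)^4. The minimal polynomial is ∏(x - λ)^{k_λ} where k_λ is the size of the largest Jordan block at λ.

For λ = -1: rank(A + I) = 2, and the largest Jordan block has size 2 (the smallest k with rank((A + I)^k) = rank((A + I)^(k+1))).

So m_A(x) = (x + 1)^2.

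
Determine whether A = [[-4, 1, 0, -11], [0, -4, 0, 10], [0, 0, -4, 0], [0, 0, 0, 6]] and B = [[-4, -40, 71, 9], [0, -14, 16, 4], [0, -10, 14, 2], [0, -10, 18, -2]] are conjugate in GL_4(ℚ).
Two matrices over a field are similar if and only if they have the same invariant factors.

Both A and B have characteristic polynomial (x - 6)(x + 4)^3 and minimal polynomial (x - 6)(x + 4)^2. Computing further, both have invariant factors x + 4, (x - 6)(x + 4)^2. Hence A and B are similar.

Yes.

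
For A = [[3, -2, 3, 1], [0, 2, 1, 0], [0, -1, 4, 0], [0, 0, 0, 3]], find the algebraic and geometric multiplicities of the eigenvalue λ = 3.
The characteristic polynomial is (x - 3)^4, so the factor x - 3 appears with exponent 4: the algebraic multiplicity is 4.

rank(A - 3I) = 2, so the eigenspace has dimension 4 - 2 = 2: the geometric multiplicity is 2.

Since 2 < 4, A is not diagonalizable.

algebraic multiplicity 4, geometric multiplicity 2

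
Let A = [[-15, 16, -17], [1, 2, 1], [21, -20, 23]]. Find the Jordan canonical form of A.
The characteristic polynomial is det(xI - A) = (x - 4)^2(x - 2), so the eigenvalues are 2 (algebraic multiplicity 1), 4 (algebraic multiplicity 2).

For λ = 2: algebraic multiplicity 1 gives one 1×1 block.

For λ = 4: rank(A - 4I) = 2, rank((A - 4I)^2) = 1. The eigenspace has dimension 3 - 2 = 1, so there is 1 Jordan block; the rank sequence gives block sizes [2].

Assembling the blocks gives the Jordan form J above.

J = [[2, 0, 0], [0, 4, 1], [0, 0, 4]]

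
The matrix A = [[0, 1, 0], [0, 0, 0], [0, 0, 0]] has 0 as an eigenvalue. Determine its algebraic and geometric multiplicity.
algebraic multiplicity 3, geometric multiplicity 2

The characteristic polynomial is x^3, so the factor x appears with exponent 3: the algebraic multiplicity is 3.

rank(A) = 1, so the eigenspace has dimension 3 - 1 = 2: the geometric multiplicity is 2.

Since 2 < 3, A is not diagonalizable.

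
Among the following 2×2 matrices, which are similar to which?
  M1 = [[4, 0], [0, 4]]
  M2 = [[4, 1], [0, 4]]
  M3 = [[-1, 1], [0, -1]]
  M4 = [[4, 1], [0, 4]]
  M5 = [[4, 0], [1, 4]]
3 classes: {M1}, {M2, M4, M5}, {M3}

Characteristic polynomials: χ_{M1} = (x - 4)^2, χ_{M2} = (x - 4)^2, χ_{M3} = (x + 1)^2, χ_{M4} = (x - 4)^2, χ_{M5} = (x - 4)^2.

{M1}: invariant factors x - 4, x - 4.

{M2, M4, M5}: invariant factors (x - 4)^2.

{M3}: invariant factors (x + 1)^2.

Matrices are similar if and only if their invariant-factor lists agree; the partition into similarity classes is {M1}, {M2, M4, M5}, {M3}.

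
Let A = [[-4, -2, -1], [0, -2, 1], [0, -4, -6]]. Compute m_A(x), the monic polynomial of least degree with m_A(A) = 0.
The characteristic polynomial factors as (x + 4)^3. The minimal polynomial is ∏(x - λ)^{k_λ} where k_λ is the size of the largest Jordan block at λ.

For λ = -4: rank(A + 4I) = 1, and the largest Jordan block has size 2 (the smallest k with rank((A + 4I)^k) = rank((A + 4I)^(k+1))).

So m_A(x) = (x + 4)^2.

m_A(x) = (x + 4)^2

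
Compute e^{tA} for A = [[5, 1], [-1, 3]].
e^{tA} = [[(t + 1)*e^{4*t}, t*e^{4*t}], [-t*e^{4*t}, (1 - t)*e^{4*t}]]

A has Jordan form J = [[4, 1], [0, 4]] with A = PJP^{-1}, so e^{tA} = P e^{tJ} P^{-1}.

For a Jordan block J_k(λ), e^{tJ_k(λ)} = e^{λt} · (I + tN + t^2 N^2/2! + ... + t^{k-1} N^{k-1}/(k-1)!) where N is the nilpotent superdiagonal part.

Assembling the blocks and conjugating back gives the entries of e^{tA} as shown above.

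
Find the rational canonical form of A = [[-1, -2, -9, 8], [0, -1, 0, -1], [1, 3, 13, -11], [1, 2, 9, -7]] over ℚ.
The invariant factors of A (the non-unit diagonal entries of the Smith normal form of xI - A over ℚ[x]) are (x^2 - 2x - 2)^2, each dividing the next. The characteristic polynomial is their product, (x^2 - 2x - 2)^2.

The rational canonical form is the block-diagonal matrix of companion matrices C(f_i):
R = [[0, 0, 0, -4], [1, 0, 0, -8], [0, 1, 0, 0], [0, 0, 1, 4]].

Note the characteristic polynomial does not split into linear factors over ℚ, so A has no Jordan form over ℚ; the rational canonical form exists over any field.

R = [[0, 0, 0, -4], [1, 0, 0, -8], [0, 1, 0, 0], [0, 0, 1, 4]]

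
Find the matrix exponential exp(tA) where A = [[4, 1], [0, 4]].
A has Jordan form J = [[4, 1], [0, 4]] with A = PJP^{-1}, so e^{tA} = P e^{tJ} P^{-1}.

For a Jordan block J_k(λ), e^{tJ_k(λ)} = e^{λt} · (I + tN + t^2 N^2/2! + ... + t^{k-1} N^{k-1}/(k-1)!) where N is the nilpotent superdiagonal part.

Assembling the blocks and conjugating back gives the entries of e^{tA} as shown above.

e^{tA} = [[e^{4*t}, t*e^{4*t}], [0, e^{4*t}]]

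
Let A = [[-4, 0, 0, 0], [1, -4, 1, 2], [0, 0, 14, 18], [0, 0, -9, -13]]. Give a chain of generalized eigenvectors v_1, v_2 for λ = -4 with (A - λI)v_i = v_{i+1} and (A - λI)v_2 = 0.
v_1 = [[1, 1, 0, 0]]^T, v_2 = [[0, 1, 0, 0]]^T

We seek v_1 ∈ ker((A + 4I)^2) \ ker(A + 4I), then set v_{i+1} = (A + 4I) v_i.

One such chain is v_1 = [[1, 1, 0, 0]]^T, v_2 = [[0, 1, 0, 0]]^T. Check: (A + 4I) v_2 = [[0, 0, 0, 0]]^T = 0.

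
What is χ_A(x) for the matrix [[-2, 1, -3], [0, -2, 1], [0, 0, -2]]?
xI - A = [[x + 2, -1, 3], [0, x + 2, -1], [0, 0, x + 2]].

Expanding det(xI - A) along the first row:
det(xI - A) = + (x + 2)·det([[x + 2, -1], [0, x + 2]]) - (-1)·det([[0, -1], [0, x + 2]]) + (3)·det([[0, x + 2], [0, 0]]).

Evaluating gives χ_A(x) = x^3 + 6x^2 + 12x + 8 = (x + 2)^3.

χ_A(x) = (x + 2)^3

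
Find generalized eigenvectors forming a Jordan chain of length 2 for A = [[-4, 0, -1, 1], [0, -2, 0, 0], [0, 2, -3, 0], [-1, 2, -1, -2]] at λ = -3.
v_1 = [[0, 0, 0, 1]]^T, v_2 = [[1, 0, 0, 1]]^T

We seek v_1 ∈ ker((A + 3I)^2) \ ker(A + 3I), then set v_{i+1} = (A + 3I) v_i.

One such chain is v_1 = [[0, 0, 0, 1]]^T, v_2 = [[1, 0, 0, 1]]^T. Check: (A + 3I) v_2 = [[0, 0, 0, 0]]^T = 0.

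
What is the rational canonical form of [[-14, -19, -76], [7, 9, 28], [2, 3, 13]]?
R = [[0, 0, -25], [1, 0, -10], [0, 1, 8]]

The invariant factors of A (the non-unit diagonal entries of the Smith normal form of xI - A over ℚ[x]) are (x - 5)(x^2 - 3x - 5), each dividing the next. The characteristic polynomial is their product, (x - 5)(x^2 - 3x - 5).

The rational canonical form is the block-diagonal matrix of companion matrices C(f_i):
R = [[0, 0, -25], [1, 0, -10], [0, 1, 8]].

Note the characteristic polynomial does not split into linear factors over ℚ, so A has no Jordan form over ℚ; the rational canonical form exists over any field.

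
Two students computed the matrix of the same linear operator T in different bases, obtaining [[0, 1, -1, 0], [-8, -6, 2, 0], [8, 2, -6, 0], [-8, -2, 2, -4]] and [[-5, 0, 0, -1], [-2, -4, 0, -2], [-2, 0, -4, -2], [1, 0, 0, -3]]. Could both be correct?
Two matrices over a field are similar if and only if they have the same invariant factors.

Both A and B have characteristic polynomial (x + 4)^4 and minimal polynomial (x + 4)^2. Computing further, both have invariant factors x + 4, x + 4, (x + 4)^2. Hence A and B are similar.

Yes.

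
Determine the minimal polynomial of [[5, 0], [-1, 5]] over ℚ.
The characteristic polynomial factors as (x - 5)^2. The minimal polynomial is ∏(x - λ)^{k_λ} where k_λ is the size of the largest Jordan block at λ.

For λ = 5: rank(A - 5I) = 1, and the largest Jordan block has size 2 (the smallest k with rank((A - 5I)^k) = rank((A - 5I)^(k+1))).

So m_A(x) = (x - 5)^2.

m_A(x) = (x - 5)^2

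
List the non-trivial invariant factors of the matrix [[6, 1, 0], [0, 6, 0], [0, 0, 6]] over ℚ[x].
The Jordan structure of A has elementary divisors (x - 6)^2, (x - 6). Arranging the block sizes at each eigenvalue in decreasing order and taking row products gives the invariant factors.

Invariant factors (smallest first, each dividing the next): x - 6, (x - 6)^2.

Check: the last factor (x - 6)^2 is the minimal polynomial, and the product (x - 6)^3 is the characteristic polynomial.

x - 6, (x - 6)^2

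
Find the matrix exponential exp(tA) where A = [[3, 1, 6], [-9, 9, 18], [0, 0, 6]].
e^{tA} = [[(1 - 3*t)*e^{6*t}, t*e^{6*t}, 6*t*e^{6*t}], [-9*t*e^{6*t}, (3*t + 1)*e^{6*t}, 18*t*e^{6*t}], [0, 0, e^{6*t}]]

A has Jordan form J = [[6, 1, 0], [0, 6, 0], [0, 0, 6]] with A = PJP^{-1}, so e^{tA} = P e^{tJ} P^{-1}.

For a Jordan block J_k(λ), e^{tJ_k(λ)} = e^{λt} · (I + tN + t^2 N^2/2! + ... + t^{k-1} N^{k-1}/(k-1)!) where N is the nilpotent superdiagonal part.

Assembling the blocks and conjugating back gives the entries of e^{tA} as shown above.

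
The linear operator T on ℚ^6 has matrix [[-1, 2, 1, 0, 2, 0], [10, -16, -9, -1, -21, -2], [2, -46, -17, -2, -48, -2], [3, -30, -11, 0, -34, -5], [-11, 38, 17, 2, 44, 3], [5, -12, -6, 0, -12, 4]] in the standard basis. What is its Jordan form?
J = [[-1, 1, 0, 0, 0, 0], [0, -1, 0, 0, 0, 0], [0, 0, 4, 1, 0, 0], [0, 0, 0, 4, 0, 0], [0, 0, 0, 0, 4, 1], [0, 0, 0, 0, 0, 4]]

The characteristic polynomial is det(xI - A) = (x - 4)^4(x + 1)^2, so the eigenvalues are -1 (algebraic multiplicity 2), 4 (algebraic multiplicity 4).

For λ = -1: rank(A + I) = 5, rank((A + I)^2) = 4. The eigenspace has dimension 6 - 5 = 1, so there is 1 Jordan block; the rank sequence gives block sizes [2].

For λ = 4: rank(A - 4I) = 4, rank((A - 4I)^2) = 2. The eigenspace has dimension 6 - 4 = 2, so there are 2 Jordan blocks; the rank sequence gives block sizes [2, 2].

Assembling the blocks gives the Jordan form J above.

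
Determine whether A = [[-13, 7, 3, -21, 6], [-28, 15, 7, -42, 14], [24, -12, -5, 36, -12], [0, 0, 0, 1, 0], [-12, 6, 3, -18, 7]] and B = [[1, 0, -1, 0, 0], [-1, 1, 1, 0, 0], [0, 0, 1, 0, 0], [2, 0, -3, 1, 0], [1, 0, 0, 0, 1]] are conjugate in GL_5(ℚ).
Yes.

Two matrices over a field are similar if and only if they have the same invariant factors.

Both A and B have characteristic polynomial (x - 1)^5 and minimal polynomial (x - 1)^3. Computing further, both have invariant factors x - 1, x - 1, (x - 1)^3. Hence A and B are similar.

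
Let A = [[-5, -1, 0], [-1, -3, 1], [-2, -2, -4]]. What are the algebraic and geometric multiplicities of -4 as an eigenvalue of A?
algebraic multiplicity 3, geometric multiplicity 1

The characteristic polynomial is (x + 4)^3, so the factor x + 4 appears with exponent 3: the algebraic multiplicity is 3.

rank(A + 4I) = 2, so the eigenspace has dimension 3 - 2 = 1: the geometric multiplicity is 1.

Since 1 < 3, A is not diagonalizable.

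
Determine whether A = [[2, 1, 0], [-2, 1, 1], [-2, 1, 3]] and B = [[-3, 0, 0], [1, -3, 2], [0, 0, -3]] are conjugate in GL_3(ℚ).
trace(A) = 6 but trace(B) = -9. The trace is a similarity invariant, so A and B are not similar.

No.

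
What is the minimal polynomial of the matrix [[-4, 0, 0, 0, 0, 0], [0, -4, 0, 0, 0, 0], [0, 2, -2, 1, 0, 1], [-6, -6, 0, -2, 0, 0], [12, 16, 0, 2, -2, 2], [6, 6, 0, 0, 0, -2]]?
m_A(x) = (x + 2)^2(x + 4)

The characteristic polynomial factors as (x + 2)^4(x + 4)^2. The minimal polynomial is ∏(x - λ)^{k_λ} where k_λ is the size of the largest Jordan block at λ.

For λ = -4: rank(A + 4I) = 4, and the largest Jordan block has size 1 (the smallest k with rank((A + 4I)^k) = rank((A + 4I)^(k+1))).
For λ = -2: rank(A + 2I) = 3, and the largest Jordan block has size 2 (the smallest k with rank((A + 2I)^k) = rank((A + 2I)^(k+1))).

So m_A(x) = (x + 2)^2(x + 4).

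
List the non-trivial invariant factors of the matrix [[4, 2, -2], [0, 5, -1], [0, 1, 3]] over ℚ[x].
x - 4, (x - 4)^2

The Jordan structure of A has elementary divisors (x - 4)^2, (x - 4). Arranging the block sizes at each eigenvalue in decreasing order and taking row products gives the invariant factors.

Invariant factors (smallest first, each dividing the next): x - 4, (x - 4)^2.

Check: the last factor (x - 4)^2 is the minimal polynomial, and the product (x - 4)^3 is the characteristic polynomial.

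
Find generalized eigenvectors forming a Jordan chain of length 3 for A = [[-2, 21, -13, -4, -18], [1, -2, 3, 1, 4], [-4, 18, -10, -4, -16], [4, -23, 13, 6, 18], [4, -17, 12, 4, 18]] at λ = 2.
v_1 = [[1, 0, 0, 0, 0]]^T, v_2 = [[-4, 1, -4, 4, 4]]^T, v_3 = [[1, 0, 2, -3, -1]]^T

We seek v_1 ∈ ker((A - 2I)^3) \ ker((A - 2I)^2), then set v_{i+1} = (A - 2I) v_i.

One such chain is v_1 = [[1, 0, 0, 0, 0]]^T, v_2 = [[-4, 1, -4, 4, 4]]^T, v_3 = [[1, 0, 2, -3, -1]]^T. Check: (A - 2I) v_3 = [[0, 0, 0, 0, 0]]^T = 0.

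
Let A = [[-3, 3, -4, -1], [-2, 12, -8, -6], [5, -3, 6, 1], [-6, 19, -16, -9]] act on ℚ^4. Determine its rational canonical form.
R = [[2, 0, 0, 0], [0, 0, 0, -6], [0, 1, 0, -1], [0, 0, 1, 4]]

The invariant factors of A (the non-unit diagonal entries of the Smith normal form of xI - A over ℚ[x]) are x - 2, (x - 3)(x - 2)(x + 1), each dividing the next. The characteristic polynomial is their product, (x - 3)(x - 2)^2(x + 1).

The rational canonical form is the block-diagonal matrix of companion matrices C(f_i):
R = [[2, 0, 0, 0], [0, 0, 0, -6], [0, 1, 0, -1], [0, 0, 1, 4]].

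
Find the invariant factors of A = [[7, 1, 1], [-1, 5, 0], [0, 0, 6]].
The Jordan structure of A has elementary divisors (x - 6)^3. Arranging the block sizes at each eigenvalue in decreasing order and taking row products gives the invariant factors.

Invariant factors (smallest first, each dividing the next): (x - 6)^3.

Check: the last factor (x - 6)^3 is the minimal polynomial, and the product (x - 6)^3 is the characteristic polynomial.

(x - 6)^3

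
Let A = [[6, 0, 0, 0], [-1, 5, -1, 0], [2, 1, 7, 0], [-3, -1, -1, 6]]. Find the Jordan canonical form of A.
J = [[6, 1, 0, 0], [0, 6, 1, 0], [0, 0, 6, 0], [0, 0, 0, 6]]

The characteristic polynomial is det(xI - A) = (x - 6)^4, so the eigenvalues are 6 (algebraic multiplicity 4).

For λ = 6: rank(A - 6I) = 2, rank((A - 6I)^2) = 1, rank((A - 6I)^3) = 0. The eigenspace has dimension 4 - 2 = 2, so there are 2 Jordan blocks; the rank sequence gives block sizes [3, 1].

Assembling the blocks gives the Jordan form J above.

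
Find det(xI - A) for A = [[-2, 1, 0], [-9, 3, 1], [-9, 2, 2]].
xI - A = [[x + 2, -1, 0], [9, x - 3, -1], [9, -2, x - 2]].

Expanding det(xI - A) along the first row:
det(xI - A) = + (x + 2)·det([[x - 3, -1], [-2, x - 2]]) - (-1)·det([[9, -1], [9, x - 2]]) + (0)·det([[9, x - 3], [9, -2]]).

Evaluating gives χ_A(x) = x^3 - 3x^2 + 3x - 1 = (x - 1)^3.

χ_A(x) = (x - 1)^3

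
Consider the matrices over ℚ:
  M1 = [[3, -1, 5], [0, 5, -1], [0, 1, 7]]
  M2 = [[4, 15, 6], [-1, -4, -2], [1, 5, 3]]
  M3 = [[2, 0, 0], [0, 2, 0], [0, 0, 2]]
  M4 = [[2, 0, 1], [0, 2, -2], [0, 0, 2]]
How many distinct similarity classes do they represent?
4 classes: {M1}, {M2}, {M3}, {M4}

Characteristic polynomials: χ_{M1} = (x - 6)^2(x - 3), χ_{M2} = (x - 1)^3, χ_{M3} = (x - 2)^3, χ_{M4} = (x - 2)^3.

{M1}: invariant factors (x - 6)^2(x - 3).

{M2}: invariant factors x - 1, (x - 1)^2.

{M3}: invariant factors x - 2, x - 2, x - 2.

{M4}: invariant factors x - 2, (x - 2)^2.

Matrices are similar if and only if their invariant-factor lists agree; the partition into similarity classes is {M1}, {M2}, {M3}, {M4}.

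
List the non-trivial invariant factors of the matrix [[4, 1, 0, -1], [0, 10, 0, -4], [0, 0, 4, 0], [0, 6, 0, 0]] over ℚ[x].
x - 4, (x - 6)(x - 4)^2

The Jordan structure of A has elementary divisors (x - 4)^2, (x - 4), (x - 6). Arranging the block sizes at each eigenvalue in decreasing order and taking row products gives the invariant factors.

Invariant factors (smallest first, each dividing the next): x - 4, (x - 6)(x - 4)^2.

Check: the last factor (x - 6)(x - 4)^2 is the minimal polynomial, and the product (x - 6)(x - 4)^3 is the characteristic polynomial.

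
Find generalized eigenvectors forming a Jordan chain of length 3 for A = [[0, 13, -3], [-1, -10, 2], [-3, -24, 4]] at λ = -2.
We seek v_1 ∈ ker((A + 2I)^3) \ ker((A + 2I)^2), then set v_{i+1} = (A + 2I) v_i.

One such chain is v_1 = [[2, 0, 1]]^T, v_2 = [[1, 0, 0]]^T, v_3 = [[2, -1, -3]]^T. Check: (A + 2I) v_3 = [[0, 0, 0]]^T = 0.

v_1 = [[2, 0, 1]]^T, v_2 = [[1, 0, 0]]^T, v_3 = [[2, -1, -3]]^T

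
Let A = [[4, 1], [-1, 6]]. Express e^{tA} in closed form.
A has Jordan form J = [[5, 1], [0, 5]] with A = PJP^{-1}, so e^{tA} = P e^{tJ} P^{-1}.

For a Jordan block J_k(λ), e^{tJ_k(λ)} = e^{λt} · (I + tN + t^2 N^2/2! + ... + t^{k-1} N^{k-1}/(k-1)!) where N is the nilpotent superdiagonal part.

Assembling the blocks and conjugating back gives the entries of e^{tA} as shown above.

e^{tA} = [[(1 - t)*e^{5*t}, t*e^{5*t}], [-t*e^{5*t}, (t + 1)*e^{5*t}]]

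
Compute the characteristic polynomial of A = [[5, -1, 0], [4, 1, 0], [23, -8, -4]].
χ_A(x) = (x - 3)^2(x + 4)

xI - A = [[x - 5, 1, 0], [-4, x - 1, 0], [-23, 8, x + 4]].

Expanding det(xI - A) along the first row:
det(xI - A) = + (x - 5)·det([[x - 1, 0], [8, x + 4]]) - (1)·det([[-4, 0], [-23, x + 4]]) + (0)·det([[-4, x - 1], [-23, 8]]).

Evaluating gives χ_A(x) = x^3 - 2x^2 - 15x + 36 = (x - 3)^2(x + 4).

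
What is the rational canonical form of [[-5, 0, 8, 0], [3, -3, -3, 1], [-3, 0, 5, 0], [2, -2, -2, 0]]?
The invariant factors of A (the non-unit diagonal entries of the Smith normal form of xI - A over ℚ[x]) are (x - 1)(x + 1)^2(x + 2), each dividing the next. The characteristic polynomial is their product, (x - 1)(x + 1)^2(x + 2).

The rational canonical form is the block-diagonal matrix of companion matrices C(f_i):
R = [[0, 0, 0, 2], [1, 0, 0, 3], [0, 1, 0, -1], [0, 0, 1, -3]].

R = [[0, 0, 0, 2], [1, 0, 0, 3], [0, 1, 0, -1], [0, 0, 1, -3]]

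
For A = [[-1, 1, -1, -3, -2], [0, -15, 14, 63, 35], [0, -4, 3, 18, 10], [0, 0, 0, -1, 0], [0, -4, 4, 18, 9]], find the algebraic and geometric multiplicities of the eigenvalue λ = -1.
The characteristic polynomial is (x + 1)^5, so the factor x + 1 appears with exponent 5: the algebraic multiplicity is 5.

rank(A + I) = 2, so the eigenspace has dimension 5 - 2 = 3: the geometric multiplicity is 3.

Since 3 < 5, A is not diagonalizable.

algebraic multiplicity 5, geometric multiplicity 3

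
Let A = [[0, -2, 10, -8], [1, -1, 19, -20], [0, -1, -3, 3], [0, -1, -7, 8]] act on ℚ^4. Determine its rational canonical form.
R = [[0, 0, 0, 24], [1, 0, 0, 26], [0, 1, 0, 7], [0, 0, 1, 4]]

The invariant factors of A (the non-unit diagonal entries of the Smith normal form of xI - A over ℚ[x]) are (x - 6)(x + 1)(x^2 + x + 4), each dividing the next. The characteristic polynomial is their product, (x - 6)(x + 1)(x^2 + x + 4).

The rational canonical form is the block-diagonal matrix of companion matrices C(f_i):
R = [[0, 0, 0, 24], [1, 0, 0, 26], [0, 1, 0, 7], [0, 0, 1, 4]].

Note the characteristic polynomial does not split into linear factors over ℚ, so A has no Jordan form over ℚ; the rational canonical form exists over any field.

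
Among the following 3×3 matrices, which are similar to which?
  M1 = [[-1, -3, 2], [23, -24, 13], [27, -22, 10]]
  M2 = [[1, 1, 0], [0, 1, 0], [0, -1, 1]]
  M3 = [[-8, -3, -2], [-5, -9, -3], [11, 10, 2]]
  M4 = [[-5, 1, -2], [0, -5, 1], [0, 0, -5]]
2 classes: {M1, M3, M4}, {M2}

Characteristic polynomials: χ_{M1} = (x + 5)^3, χ_{M2} = (x - 1)^3, χ_{M3} = (x + 5)^3, χ_{M4} = (x + 5)^3.

{M1, M3, M4}: invariant factors (x + 5)^3.

{M2}: invariant factors x - 1, (x - 1)^2.

Matrices are similar if and only if their invariant-factor lists agree; the partition into similarity classes is {M1, M3, M4}, {M2}.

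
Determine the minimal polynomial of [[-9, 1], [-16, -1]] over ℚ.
m_A(x) = (x + 5)^2

The characteristic polynomial factors as (x + 5)^2. The minimal polynomial is ∏(x - λ)^{k_λ} where k_λ is the size of the largest Jordan block at λ.

For λ = -5: rank(A + 5I) = 1, and the largest Jordan block has size 2 (the smallest k with rank((A + 5I)^k) = rank((A + 5I)^(k+1))).

So m_A(x) = (x + 5)^2.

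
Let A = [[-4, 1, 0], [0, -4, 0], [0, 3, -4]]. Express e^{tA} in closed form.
e^{tA} = [[e^{-4*t}, t*e^{-4*t}, 0], [0, e^{-4*t}, 0], [0, 3*t*e^{-4*t}, e^{-4*t}]]

A has Jordan form J = [[-4, 1, 0], [0, -4, 0], [0, 0, -4]] with A = PJP^{-1}, so e^{tA} = P e^{tJ} P^{-1}.

For a Jordan block J_k(λ), e^{tJ_k(λ)} = e^{λt} · (I + tN + t^2 N^2/2! + ... + t^{k-1} N^{k-1}/(k-1)!) where N is the nilpotent superdiagonal part.

Assembling the blocks and conjugating back gives the entries of e^{tA} as shown above.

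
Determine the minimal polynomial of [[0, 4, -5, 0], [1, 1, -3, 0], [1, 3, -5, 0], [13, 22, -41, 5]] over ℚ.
m_A(x) = (x - 5)(x + 1)^2(x + 2)

The characteristic polynomial factors as (x - 5)(x + 1)^2(x + 2). The minimal polynomial is ∏(x - λ)^{k_λ} where k_λ is the size of the largest Jordan block at λ.

For λ = -2: rank(A + 2I) = 3, and the largest Jordan block has size 1 (the smallest k with rank((A + 2I)^k) = rank((A + 2I)^(k+1))).
For λ = -1: rank(A + I) = 3, and the largest Jordan block has size 2 (the smallest k with rank((A + I)^k) = rank((A + I)^(k+1))).
For λ = 5: rank(A - 5I) = 3, and the largest Jordan block has size 1 (the smallest k with rank((A - 5I)^k) = rank((A - 5I)^(k+1))).

So m_A(x) = (x - 5)(x + 1)^2(x + 2).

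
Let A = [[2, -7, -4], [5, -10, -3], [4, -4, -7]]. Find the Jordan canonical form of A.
J = [[-5, 1, 0], [0, -5, 1], [0, 0, -5]]

The characteristic polynomial is det(xI - A) = (x + 5)^3, so the eigenvalues are -5 (algebraic multiplicity 3).

For λ = -5: rank(A + 5I) = 2, rank((A + 5I)^2) = 1, rank((A + 5I)^3) = 0. The eigenspace has dimension 3 - 2 = 1, so there is 1 Jordan block; the rank sequence gives block sizes [3].

Assembling the blocks gives the Jordan form J above.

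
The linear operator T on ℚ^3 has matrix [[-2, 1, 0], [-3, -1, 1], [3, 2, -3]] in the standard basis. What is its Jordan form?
J = [[-2, 1, 0], [0, -2, 1], [0, 0, -2]]

The characteristic polynomial is det(xI - A) = (x + 2)^3, so the eigenvalues are -2 (algebraic multiplicity 3).

For λ = -2: rank(A + 2I) = 2, rank((A + 2I)^2) = 1, rank((A + 2I)^3) = 0. The eigenspace has dimension 3 - 2 = 1, so there is 1 Jordan block; the rank sequence gives block sizes [3].

Assembling the blocks gives the Jordan form J above.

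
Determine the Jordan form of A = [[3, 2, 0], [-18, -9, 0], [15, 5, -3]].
The characteristic polynomial is det(xI - A) = (x + 3)^3, so the eigenvalues are -3 (algebraic multiplicity 3).

For λ = -3: rank(A + 3I) = 1, rank((A + 3I)^2) = 0. The eigenspace has dimension 3 - 1 = 2, so there are 2 Jordan blocks; the rank sequence gives block sizes [2, 1].

Assembling the blocks gives the Jordan form J above.

J = [[-3, 1, 0], [0, -3, 0], [0, 0, -3]]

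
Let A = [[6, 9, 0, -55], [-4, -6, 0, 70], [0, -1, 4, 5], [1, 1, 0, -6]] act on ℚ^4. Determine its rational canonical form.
The invariant factors of A (the non-unit diagonal entries of the Smith normal form of xI - A over ℚ[x]) are x - 4, (x - 4)(x + 5)^2, each dividing the next. The characteristic polynomial is their product, (x - 4)^2(x + 5)^2.

The rational canonical form is the block-diagonal matrix of companion matrices C(f_i):
R = [[4, 0, 0, 0], [0, 0, 0, 100], [0, 1, 0, 15], [0, 0, 1, -6]].

R = [[4, 0, 0, 0], [0, 0, 0, 100], [0, 1, 0, 15], [0, 0, 1, -6]]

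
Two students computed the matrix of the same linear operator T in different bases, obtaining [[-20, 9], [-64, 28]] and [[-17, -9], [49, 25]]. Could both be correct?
Two matrices over a field are similar if and only if they have the same invariant factors.

Both A and B have characteristic polynomial (x - 4)^2 and minimal polynomial (x - 4)^2. Computing further, both have invariant factors (x - 4)^2. Hence A and B are similar.

Yes.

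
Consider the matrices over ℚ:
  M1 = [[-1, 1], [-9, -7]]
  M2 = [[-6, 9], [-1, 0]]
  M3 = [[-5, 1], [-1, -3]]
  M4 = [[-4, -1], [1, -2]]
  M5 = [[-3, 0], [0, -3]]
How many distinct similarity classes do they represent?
Characteristic polynomials: χ_{M1} = (x + 4)^2, χ_{M2} = (x + 3)^2, χ_{M3} = (x + 4)^2, χ_{M4} = (x + 3)^2, χ_{M5} = (x + 3)^2.

{M1, M3}: invariant factors (x + 4)^2.

{M2, M4}: invariant factors (x + 3)^2.

{M5}: invariant factors x + 3, x + 3.

Matrices are similar if and only if their invariant-factor lists agree; the partition into similarity classes is {M1, M3}, {M2, M4}, {M5}.

3 classes: {M1, M3}, {M2, M4}, {M5}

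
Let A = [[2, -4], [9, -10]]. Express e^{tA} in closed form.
A has Jordan form J = [[-4, 1], [0, -4]] with A = PJP^{-1}, so e^{tA} = P e^{tJ} P^{-1}.

For a Jordan block J_k(λ), e^{tJ_k(λ)} = e^{λt} · (I + tN + t^2 N^2/2! + ... + t^{k-1} N^{k-1}/(k-1)!) where N is the nilpotent superdiagonal part.

Assembling the blocks and conjugating back gives the entries of e^{tA} as shown above.

e^{tA} = [[(6*t + 1)*e^{-4*t}, -4*t*e^{-4*t}], [9*t*e^{-4*t}, (1 - 6*t)*e^{-4*t}]]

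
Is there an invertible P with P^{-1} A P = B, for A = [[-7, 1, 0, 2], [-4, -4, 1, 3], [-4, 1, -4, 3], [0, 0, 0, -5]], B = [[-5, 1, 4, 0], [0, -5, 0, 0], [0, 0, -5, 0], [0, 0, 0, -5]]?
No.

Both have characteristic polynomial (x + 5)^4, but the minimal polynomial of A is (x + 5)^3 while the minimal polynomial of B is (x + 5)^2. The minimal polynomial is a similarity invariant, so A and B are not similar.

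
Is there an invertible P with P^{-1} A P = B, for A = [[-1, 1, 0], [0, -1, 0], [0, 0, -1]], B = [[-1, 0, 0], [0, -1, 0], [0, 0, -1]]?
No.

Both have characteristic polynomial (x + 1)^3, but the minimal polynomial of A is (x + 1)^2 while the minimal polynomial of B is x + 1. The minimal polynomial is a similarity invariant, so A and B are not similar.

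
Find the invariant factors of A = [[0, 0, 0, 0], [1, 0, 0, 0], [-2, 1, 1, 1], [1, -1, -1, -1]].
The Jordan structure of A has elementary divisors x^2, x^2. Arranging the block sizes at each eigenvalue in decreasing order and taking row products gives the invariant factors.

Invariant factors (smallest first, each dividing the next): x^2, x^2.

Check: the last factor x^2 is the minimal polynomial, and the product x^4 is the characteristic polynomial.

x^2, x^2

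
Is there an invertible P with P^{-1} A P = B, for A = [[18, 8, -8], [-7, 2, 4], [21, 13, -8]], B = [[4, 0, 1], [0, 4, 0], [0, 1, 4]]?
Yes.

Two matrices over a field are similar if and only if they have the same invariant factors.

Both A and B have characteristic polynomial (x - 4)^3 and minimal polynomial (x - 4)^3. Computing further, both have invariant factors (x - 4)^3. Hence A and B are similar.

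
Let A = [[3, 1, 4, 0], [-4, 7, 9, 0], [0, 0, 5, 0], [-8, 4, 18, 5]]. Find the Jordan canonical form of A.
The characteristic polynomial is det(xI - A) = (x - 5)^4, so the eigenvalues are 5 (algebraic multiplicity 4).

For λ = 5: rank(A - 5I) = 2, rank((A - 5I)^2) = 1, rank((A - 5I)^3) = 0. The eigenspace has dimension 4 - 2 = 2, so there are 2 Jordan blocks; the rank sequence gives block sizes [3, 1].

Assembling the blocks gives the Jordan form J above.

J = [[5, 1, 0, 0], [0, 5, 1, 0], [0, 0, 5, 0], [0, 0, 0, 5]]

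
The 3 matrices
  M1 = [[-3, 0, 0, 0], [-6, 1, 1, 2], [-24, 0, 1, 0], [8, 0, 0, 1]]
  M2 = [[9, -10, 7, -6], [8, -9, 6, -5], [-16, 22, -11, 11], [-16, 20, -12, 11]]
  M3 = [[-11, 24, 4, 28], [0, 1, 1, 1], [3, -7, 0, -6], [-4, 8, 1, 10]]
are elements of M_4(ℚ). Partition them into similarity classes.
Characteristic polynomials: χ_{M1} = (x - 1)^3(x + 3), χ_{M2} = (x - 1)^3(x + 3), χ_{M3} = (x - 1)^3(x + 3).

{M1}: invariant factors x - 1, (x - 1)^2(x + 3).

{M2, M3}: invariant factors (x - 1)^3(x + 3).

Matrices are similar if and only if their invariant-factor lists agree; the partition into similarity classes is {M1}, {M2, M3}.

2 classes: {M1}, {M2, M3}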